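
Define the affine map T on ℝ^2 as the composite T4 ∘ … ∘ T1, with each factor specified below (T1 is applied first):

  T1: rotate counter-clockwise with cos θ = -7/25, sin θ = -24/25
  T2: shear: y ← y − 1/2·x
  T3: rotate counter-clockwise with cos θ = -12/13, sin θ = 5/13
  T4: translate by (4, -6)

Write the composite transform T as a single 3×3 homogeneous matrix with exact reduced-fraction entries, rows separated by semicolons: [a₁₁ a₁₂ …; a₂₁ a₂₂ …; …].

T = [373/650 -193/325 4; 211/325 348/325 -6; 0 0 1]

T1 = [-7/25 24/25 0; -24/25 -7/25 0; 0 0 1]
T2·T1 = [-7/25 24/25 0; -41/50 -19/25 0; 0 0 1]
T3·…·T1 = [373/650 -193/325 0; 211/325 348/325 0; 0 0 1]
T4·…·T1 = [373/650 -193/325 4; 211/325 348/325 -6; 0 0 1]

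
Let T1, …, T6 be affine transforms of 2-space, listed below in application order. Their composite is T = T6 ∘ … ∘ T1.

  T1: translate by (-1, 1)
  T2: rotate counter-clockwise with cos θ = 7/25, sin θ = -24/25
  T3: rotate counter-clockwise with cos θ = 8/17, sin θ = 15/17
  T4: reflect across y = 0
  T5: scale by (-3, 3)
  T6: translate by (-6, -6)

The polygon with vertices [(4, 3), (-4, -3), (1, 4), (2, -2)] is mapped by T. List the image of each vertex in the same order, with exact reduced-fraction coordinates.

image vertices: (-7338/425, -6759/425), (4212/425, -1359/425), (-771/85, -1758/85), (-3537/425, -1041/425)

T1 translate by (-1, 1): (4, 3) → (3, 4); (-4, -3) → (-5, -2); (1, 4) → (0, 5); (2, -2) → (1, -1)
T2 rotate counter-clockwise with cos θ = 7/25, sin θ = -24/25: (3, 4) → (117/25, -44/25); (-5, -2) → (-83/25, 106/25); (0, 5) → (24/5, 7/5); (1, -1) → (-17/25, -31/25)
T3 rotate counter-clockwise with cos θ = 8/17, sin θ = 15/17: (117/25, -44/25) → (1596/425, 1403/425); (-83/25, 106/25) → (-2254/425, -397/425); (24/5, 7/5) → (87/85, 416/85); (-17/25, -31/25) → (329/425, -503/425)
T4 reflect across y = 0: (1596/425, 1403/425) → (1596/425, -1403/425); (-2254/425, -397/425) → (-2254/425, 397/425); (87/85, 416/85) → (87/85, -416/85); (329/425, -503/425) → (329/425, 503/425)
T5 scale by (-3, 3): (1596/425, -1403/425) → (-4788/425, -4209/425); (-2254/425, 397/425) → (6762/425, 1191/425); (87/85, -416/85) → (-261/85, -1248/85); (329/425, 503/425) → (-987/425, 1509/425)
T6 translate by (-6, -6): (-4788/425, -4209/425) → (-7338/425, -6759/425); (6762/425, 1191/425) → (4212/425, -1359/425); (-261/85, -1248/85) → (-771/85, -1758/85); (-987/425, 1509/425) → (-3537/425, -1041/425)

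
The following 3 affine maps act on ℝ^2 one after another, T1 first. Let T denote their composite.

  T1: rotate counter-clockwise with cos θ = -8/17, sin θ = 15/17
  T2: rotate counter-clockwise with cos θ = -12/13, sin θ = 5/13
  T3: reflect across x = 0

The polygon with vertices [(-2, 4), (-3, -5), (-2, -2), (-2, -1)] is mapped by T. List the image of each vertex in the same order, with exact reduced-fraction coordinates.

T1 rotate counter-clockwise with cos θ = -8/17, sin θ = 15/17: (-2, 4) → (-44/17, -62/17); (-3, -5) → (99/17, -5/17); (-2, -2) → (46/17, -14/17); (-2, -1) → (31/17, -22/17)
T2 rotate counter-clockwise with cos θ = -12/13, sin θ = 5/13: (-44/17, -62/17) → (838/221, 524/221); (99/17, -5/17) → (-1163/221, 555/221); (46/17, -14/17) → (-482/221, 398/221); (31/17, -22/17) → (-262/221, 419/221)
T3 reflect across x = 0: (838/221, 524/221) → (-838/221, 524/221); (-1163/221, 555/221) → (1163/221, 555/221); (-482/221, 398/221) → (482/221, 398/221); (-262/221, 419/221) → (262/221, 419/221)

image vertices: (-838/221, 524/221), (1163/221, 555/221), (482/221, 398/221), (262/221, 419/221)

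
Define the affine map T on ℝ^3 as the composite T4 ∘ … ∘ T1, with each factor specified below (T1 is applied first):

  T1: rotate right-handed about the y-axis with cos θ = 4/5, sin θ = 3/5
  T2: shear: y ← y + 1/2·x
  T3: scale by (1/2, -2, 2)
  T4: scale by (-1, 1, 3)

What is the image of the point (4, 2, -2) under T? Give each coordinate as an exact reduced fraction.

T(p) = (-1, -6, -24)

T1 rotate right-handed about the y-axis with cos θ = 4/5, sin θ = 3/5: (4, 2, -2) → (2, 2, -4)
T2 shear: y ← y + 1/2·x: (2, 2, -4) → (2, 3, -4)
T3 scale by (1/2, -2, 2): (2, 3, -4) → (1, -6, -8)
T4 scale by (-1, 1, 3): (1, -6, -8) → (-1, -6, -24)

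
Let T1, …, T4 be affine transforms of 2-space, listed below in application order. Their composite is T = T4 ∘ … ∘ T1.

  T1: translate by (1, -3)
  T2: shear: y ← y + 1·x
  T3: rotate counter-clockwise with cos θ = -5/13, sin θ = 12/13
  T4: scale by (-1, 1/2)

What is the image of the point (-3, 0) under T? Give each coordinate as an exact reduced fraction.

T(p) = (-70/13, 1/26)

T1 translate by (1, -3): (-3, 0) → (-2, -3)
T2 shear: y ← y + 1·x: (-2, -3) → (-2, -5)
T3 rotate counter-clockwise with cos θ = -5/13, sin θ = 12/13: (-2, -5) → (70/13, 1/13)
T4 scale by (-1, 1/2): (70/13, 1/13) → (-70/13, 1/26)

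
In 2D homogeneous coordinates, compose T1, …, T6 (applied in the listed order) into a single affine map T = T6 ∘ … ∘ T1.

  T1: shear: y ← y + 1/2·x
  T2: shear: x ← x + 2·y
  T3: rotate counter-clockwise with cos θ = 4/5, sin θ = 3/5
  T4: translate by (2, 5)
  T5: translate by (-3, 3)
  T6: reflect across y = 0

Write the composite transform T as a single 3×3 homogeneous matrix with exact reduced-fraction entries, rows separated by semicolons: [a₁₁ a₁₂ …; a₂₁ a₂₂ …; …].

T1 = [1 0 0; 1/2 1 0; 0 0 1]
T2·T1 = [2 2 0; 1/2 1 0; 0 0 1]
T3·…·T1 = [13/10 1 0; 8/5 2 0; 0 0 1]
T4·…·T1 = [13/10 1 2; 8/5 2 5; 0 0 1]
T5·…·T1 = [13/10 1 -1; 8/5 2 8; 0 0 1]
T6·…·T1 = [13/10 1 -1; -8/5 -2 -8; 0 0 1]

T = [13/10 1 -1; -8/5 -2 -8; 0 0 1]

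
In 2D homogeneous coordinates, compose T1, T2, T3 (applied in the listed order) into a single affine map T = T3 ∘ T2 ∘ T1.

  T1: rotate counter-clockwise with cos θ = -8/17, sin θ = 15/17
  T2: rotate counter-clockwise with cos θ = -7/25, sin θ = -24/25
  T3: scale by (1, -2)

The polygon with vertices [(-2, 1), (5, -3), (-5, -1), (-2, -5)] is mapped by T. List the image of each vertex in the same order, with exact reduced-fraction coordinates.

T1 rotate counter-clockwise with cos θ = -8/17, sin θ = 15/17: (-2, 1) → (1/17, -38/17); (5, -3) → (5/17, 99/17); (-5, -1) → (55/17, -67/17); (-2, -5) → (91/17, 10/17)
T2 rotate counter-clockwise with cos θ = -7/25, sin θ = -24/25: (1/17, -38/17) → (-919/425, 242/425); (5/17, 99/17) → (2341/425, -813/425); (55/17, -67/17) → (-1993/425, -851/425); (91/17, 10/17) → (-397/425, -2254/425)
T3 scale by (1, -2): (-919/425, 242/425) → (-919/425, -484/425); (2341/425, -813/425) → (2341/425, 1626/425); (-1993/425, -851/425) → (-1993/425, 1702/425); (-397/425, -2254/425) → (-397/425, 4508/425)

image vertices: (-919/425, -484/425), (2341/425, 1626/425), (-1993/425, 1702/425), (-397/425, 4508/425)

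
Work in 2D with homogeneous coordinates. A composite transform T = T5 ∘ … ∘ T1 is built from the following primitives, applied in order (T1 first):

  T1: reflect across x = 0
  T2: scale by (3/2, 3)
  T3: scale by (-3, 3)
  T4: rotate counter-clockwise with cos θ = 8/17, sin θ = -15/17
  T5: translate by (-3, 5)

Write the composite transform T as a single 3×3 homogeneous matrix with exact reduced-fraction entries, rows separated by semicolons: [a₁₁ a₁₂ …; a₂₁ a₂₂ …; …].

T = [36/17 135/17 -3; -135/34 72/17 5; 0 0 1]

T1 = [-1 0 0; 0 1 0; 0 0 1]
T2·T1 = [-3/2 0 0; 0 3 0; 0 0 1]
T3·…·T1 = [9/2 0 0; 0 9 0; 0 0 1]
T4·…·T1 = [36/17 135/17 0; -135/34 72/17 0; 0 0 1]
T5·…·T1 = [36/17 135/17 -3; -135/34 72/17 5; 0 0 1]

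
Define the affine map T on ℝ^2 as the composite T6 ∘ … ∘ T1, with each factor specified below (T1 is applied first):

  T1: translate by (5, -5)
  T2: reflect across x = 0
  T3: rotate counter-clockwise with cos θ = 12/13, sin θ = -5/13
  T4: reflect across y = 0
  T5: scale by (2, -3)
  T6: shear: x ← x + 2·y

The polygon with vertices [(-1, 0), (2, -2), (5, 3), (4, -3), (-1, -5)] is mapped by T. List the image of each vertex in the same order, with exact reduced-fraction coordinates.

image vertices: (-386/13, -120/13), (-532/13, -147/13), (-8, 6), (-602/13, -153/13), (-796/13, -300/13)

T1 translate by (5, -5): (-1, 0) → (4, -5); (2, -2) → (7, -7); (5, 3) → (10, -2); (4, -3) → (9, -8); (-1, -5) → (4, -10)
T2 reflect across x = 0: (4, -5) → (-4, -5); (7, -7) → (-7, -7); (10, -2) → (-10, -2); (9, -8) → (-9, -8); (4, -10) → (-4, -10)
T3 rotate counter-clockwise with cos θ = 12/13, sin θ = -5/13: (-4, -5) → (-73/13, -40/13); (-7, -7) → (-119/13, -49/13); (-10, -2) → (-10, 2); (-9, -8) → (-148/13, -51/13); (-4, -10) → (-98/13, -100/13)
T4 reflect across y = 0: (-73/13, -40/13) → (-73/13, 40/13); (-119/13, -49/13) → (-119/13, 49/13); (-10, 2) → (-10, -2); (-148/13, -51/13) → (-148/13, 51/13); (-98/13, -100/13) → (-98/13, 100/13)
T5 scale by (2, -3): (-73/13, 40/13) → (-146/13, -120/13); (-119/13, 49/13) → (-238/13, -147/13); (-10, -2) → (-20, 6); (-148/13, 51/13) → (-296/13, -153/13); (-98/13, 100/13) → (-196/13, -300/13)
T6 shear: x ← x + 2·y: (-146/13, -120/13) → (-386/13, -120/13); (-238/13, -147/13) → (-532/13, -147/13); (-20, 6) → (-8, 6); (-296/13, -153/13) → (-602/13, -153/13); (-196/13, -300/13) → (-796/13, -300/13)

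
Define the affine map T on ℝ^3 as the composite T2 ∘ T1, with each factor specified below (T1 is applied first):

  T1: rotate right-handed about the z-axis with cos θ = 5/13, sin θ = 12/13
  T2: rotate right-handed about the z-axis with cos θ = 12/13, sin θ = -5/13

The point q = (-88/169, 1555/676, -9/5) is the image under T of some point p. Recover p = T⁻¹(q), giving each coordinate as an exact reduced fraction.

T1 = [5/13 -12/13 0 0; 12/13 5/13 0 0; 0 0 1 0; 0 0 0 1]
T2·T1 = [120/169 -119/169 0 0; 119/169 120/169 0 0; 0 0 1 0; 0 0 0 1]
det M = 1; M⁻¹ = [120/169 119/169 0 0; -119/169 120/169 0 0; 0 0 1 0; 0 0 0 1]
M⁻¹ · (-88/169, 1555/676, -9/5)ᵀ = (5/4, 2, -9/5)ᵀ

p = (5/4, 2, -9/5)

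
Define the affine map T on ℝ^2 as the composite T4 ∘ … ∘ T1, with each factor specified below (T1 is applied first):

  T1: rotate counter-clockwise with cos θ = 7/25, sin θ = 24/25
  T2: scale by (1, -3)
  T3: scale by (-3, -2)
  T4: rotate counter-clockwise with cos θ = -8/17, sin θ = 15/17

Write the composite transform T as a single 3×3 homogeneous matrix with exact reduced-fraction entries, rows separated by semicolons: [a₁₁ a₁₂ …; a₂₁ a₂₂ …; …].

T = [-1992/425 -1206/425 0; -1467/425 744/425 0; 0 0 1]

T1 = [7/25 -24/25 0; 24/25 7/25 0; 0 0 1]
T2·T1 = [7/25 -24/25 0; -72/25 -21/25 0; 0 0 1]
T3·…·T1 = [-21/25 72/25 0; 144/25 42/25 0; 0 0 1]
T4·…·T1 = [-1992/425 -1206/425 0; -1467/425 744/425 0; 0 0 1]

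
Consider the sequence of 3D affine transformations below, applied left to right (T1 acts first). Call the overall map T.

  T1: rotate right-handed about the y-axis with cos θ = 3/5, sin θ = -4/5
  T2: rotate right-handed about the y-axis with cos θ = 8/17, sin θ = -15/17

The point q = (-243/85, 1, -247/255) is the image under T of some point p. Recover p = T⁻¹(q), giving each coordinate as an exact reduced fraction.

T1 = [3/5 0 -4/5 0; 0 1 0 0; 4/5 0 3/5 0; 0 0 0 1]
T2·T1 = [-36/85 0 -77/85 0; 0 1 0 0; 77/85 0 -36/85 0; 0 0 0 1]
det M = 1; M⁻¹ = [-36/85 0 77/85 0; 0 1 0 0; -77/85 0 -36/85 0; 0 0 0 1]
M⁻¹ · (-243/85, 1, -247/255)ᵀ = (1/3, 1, 3)ᵀ

p = (1/3, 1, 3)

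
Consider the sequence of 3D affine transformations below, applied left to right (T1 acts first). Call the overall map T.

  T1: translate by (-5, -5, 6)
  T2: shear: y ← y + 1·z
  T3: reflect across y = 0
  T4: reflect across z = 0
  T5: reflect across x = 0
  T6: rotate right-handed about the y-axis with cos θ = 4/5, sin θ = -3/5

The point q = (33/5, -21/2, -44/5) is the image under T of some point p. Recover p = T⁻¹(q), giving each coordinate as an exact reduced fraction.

p = (5, 9/2, 5)

T1 = [1 0 0 -5; 0 1 0 -5; 0 0 1 6; 0 0 0 1]
T2·T1 = [1 0 0 -5; 0 1 1 1; 0 0 1 6; 0 0 0 1]
T3·…·T1 = [1 0 0 -5; 0 -1 -1 -1; 0 0 1 6; 0 0 0 1]
T4·…·T1 = [1 0 0 -5; 0 -1 -1 -1; 0 0 -1 -6; 0 0 0 1]
T5·…·T1 = [-1 0 0 5; 0 -1 -1 -1; 0 0 -1 -6; 0 0 0 1]
T6·…·T1 = [-4/5 0 3/5 38/5; 0 -1 -1 -1; -3/5 0 -4/5 -9/5; 0 0 0 1]
det M = -1; M⁻¹ = [-4/5 0 -3/5 5; -3/5 -1 4/5 5; 3/5 0 -4/5 -6; 0 0 0 1]
M⁻¹ · (33/5, -21/2, -44/5)ᵀ = (5, 9/2, 5)ᵀ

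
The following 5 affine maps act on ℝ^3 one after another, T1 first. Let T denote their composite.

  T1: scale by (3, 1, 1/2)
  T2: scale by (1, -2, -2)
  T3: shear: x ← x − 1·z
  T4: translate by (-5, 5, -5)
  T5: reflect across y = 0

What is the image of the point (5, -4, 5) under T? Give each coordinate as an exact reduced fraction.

T(p) = (15, -13, -10)

T1 scale by (3, 1, 1/2): (5, -4, 5) → (15, -4, 5/2)
T2 scale by (1, -2, -2): (15, -4, 5/2) → (15, 8, -5)
T3 shear: x ← x − 1·z: (15, 8, -5) → (20, 8, -5)
T4 translate by (-5, 5, -5): (20, 8, -5) → (15, 13, -10)
T5 reflect across y = 0: (15, 13, -10) → (15, -13, -10)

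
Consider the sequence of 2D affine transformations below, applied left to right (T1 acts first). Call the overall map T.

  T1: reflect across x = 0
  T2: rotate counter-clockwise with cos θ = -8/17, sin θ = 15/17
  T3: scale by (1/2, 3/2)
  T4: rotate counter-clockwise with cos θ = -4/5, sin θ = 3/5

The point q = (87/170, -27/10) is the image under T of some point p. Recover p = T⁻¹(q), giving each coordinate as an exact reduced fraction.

T1 = [-1 0 0; 0 1 0; 0 0 1]
T2·T1 = [8/17 -15/17 0; -15/17 -8/17 0; 0 0 1]
T3·…·T1 = [4/17 -15/34 0; -45/34 -12/17 0; 0 0 1]
T4·…·T1 = [103/170 66/85 0; 6/5 3/10 0; 0 0 1]
det M = -3/4; M⁻¹ = [-2/5 88/85 0; 8/5 -206/255 0; 0 0 1]
M⁻¹ · (87/170, -27/10)ᵀ = (-3, 3)ᵀ

p = (-3, 3)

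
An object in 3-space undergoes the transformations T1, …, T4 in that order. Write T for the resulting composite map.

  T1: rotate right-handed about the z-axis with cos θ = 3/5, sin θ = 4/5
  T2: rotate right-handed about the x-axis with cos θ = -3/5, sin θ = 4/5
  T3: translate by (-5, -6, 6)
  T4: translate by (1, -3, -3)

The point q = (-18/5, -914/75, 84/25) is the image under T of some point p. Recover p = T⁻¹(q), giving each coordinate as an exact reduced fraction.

p = (2, 1, 7/3)

T1 = [3/5 -4/5 0 0; 4/5 3/5 0 0; 0 0 1 0; 0 0 0 1]
T2·T1 = [3/5 -4/5 0 0; -12/25 -9/25 -4/5 0; 16/25 12/25 -3/5 0; 0 0 0 1]
T3·…·T1 = [3/5 -4/5 0 -5; -12/25 -9/25 -4/5 -6; 16/25 12/25 -3/5 6; 0 0 0 1]
T4·…·T1 = [3/5 -4/5 0 -4; -12/25 -9/25 -4/5 -9; 16/25 12/25 -3/5 3; 0 0 0 1]
det M = 1; M⁻¹ = [3/5 -12/25 16/25 -96/25; -4/5 -9/25 12/25 -197/25; 0 -4/5 -3/5 -27/5; 0 0 0 1]
M⁻¹ · (-18/5, -914/75, 84/25)ᵀ = (2, 1, 7/3)ᵀ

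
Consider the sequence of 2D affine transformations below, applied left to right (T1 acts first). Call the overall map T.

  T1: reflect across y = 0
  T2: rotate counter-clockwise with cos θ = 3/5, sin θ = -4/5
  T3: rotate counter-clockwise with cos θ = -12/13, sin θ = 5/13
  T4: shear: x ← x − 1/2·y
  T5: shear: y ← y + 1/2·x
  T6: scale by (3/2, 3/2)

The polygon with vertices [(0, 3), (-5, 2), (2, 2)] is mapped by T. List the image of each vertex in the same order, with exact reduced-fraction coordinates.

image vertices: (99/26, 783/260), (417/52, -1311/520), (9/26, 993/260)

T1 reflect across y = 0: (0, 3) → (0, -3); (-5, 2) → (-5, -2); (2, 2) → (2, -2)
T2 rotate counter-clockwise with cos θ = 3/5, sin θ = -4/5: (0, -3) → (-12/5, -9/5); (-5, -2) → (-23/5, 14/5); (2, -2) → (-2/5, -14/5)
T3 rotate counter-clockwise with cos θ = -12/13, sin θ = 5/13: (-12/5, -9/5) → (189/65, 48/65); (-23/5, 14/5) → (206/65, -283/65); (-2/5, -14/5) → (94/65, 158/65)
T4 shear: x ← x − 1/2·y: (189/65, 48/65) → (33/13, 48/65); (206/65, -283/65) → (139/26, -283/65); (94/65, 158/65) → (3/13, 158/65)
T5 shear: y ← y + 1/2·x: (33/13, 48/65) → (33/13, 261/130); (139/26, -283/65) → (139/26, -437/260); (3/13, 158/65) → (3/13, 331/130)
T6 scale by (3/2, 3/2): (33/13, 261/130) → (99/26, 783/260); (139/26, -437/260) → (417/52, -1311/520); (3/13, 331/130) → (9/26, 993/260)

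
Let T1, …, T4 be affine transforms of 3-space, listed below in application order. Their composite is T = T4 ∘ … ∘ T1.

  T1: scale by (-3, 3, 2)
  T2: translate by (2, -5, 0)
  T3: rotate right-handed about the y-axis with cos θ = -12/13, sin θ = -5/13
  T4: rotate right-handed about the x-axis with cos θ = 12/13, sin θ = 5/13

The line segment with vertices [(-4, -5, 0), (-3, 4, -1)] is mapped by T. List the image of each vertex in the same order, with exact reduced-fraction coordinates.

T1 scale by (-3, 3, 2): (-4, -5, 0) → (12, -15, 0); (-3, 4, -1) → (9, 12, -2)
T2 translate by (2, -5, 0): (12, -15, 0) → (14, -20, 0); (9, 12, -2) → (11, 7, -2)
T3 rotate right-handed about the y-axis with cos θ = -12/13, sin θ = -5/13: (14, -20, 0) → (-168/13, -20, 70/13); (11, 7, -2) → (-122/13, 7, 79/13)
T4 rotate right-handed about the x-axis with cos θ = 12/13, sin θ = 5/13: (-168/13, -20, 70/13) → (-168/13, -3470/169, -460/169); (-122/13, 7, 79/13) → (-122/13, 697/169, 1403/169)

image vertices: (-168/13, -3470/169, -460/169), (-122/13, 697/169, 1403/169)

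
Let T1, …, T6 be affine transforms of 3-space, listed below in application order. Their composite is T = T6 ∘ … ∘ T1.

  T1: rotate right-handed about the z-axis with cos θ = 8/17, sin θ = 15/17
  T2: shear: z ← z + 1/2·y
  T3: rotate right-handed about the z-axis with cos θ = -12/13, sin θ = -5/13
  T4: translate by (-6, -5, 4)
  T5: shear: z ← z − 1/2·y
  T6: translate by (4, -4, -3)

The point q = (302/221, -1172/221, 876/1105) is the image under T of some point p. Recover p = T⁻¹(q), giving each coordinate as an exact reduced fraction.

p = (-4, 3, 1/5)

T1 = [8/17 -15/17 0 0; 15/17 8/17 0 0; 0 0 1 0; 0 0 0 1]
T2·T1 = [8/17 -15/17 0 0; 15/17 8/17 0 0; 15/34 4/17 1 0; 0 0 0 1]
T3·…·T1 = [-21/221 220/221 0 0; -220/221 -21/221 0 0; 15/34 4/17 1 0; 0 0 0 1]
T4·…·T1 = [-21/221 220/221 0 -6; -220/221 -21/221 0 -5; 15/34 4/17 1 4; 0 0 0 1]
T5·…·T1 = [-21/221 220/221 0 -6; -220/221 -21/221 0 -5; 415/442 125/442 1 13/2; 0 0 0 1]
T6·…·T1 = [-21/221 220/221 0 -2; -220/221 -21/221 0 -9; 415/442 125/442 1 7/2; 0 0 0 1]
det M = 1; M⁻¹ = [-21/221 -220/221 0 -2022/221; 220/221 -21/221 0 251/221; -5/26 25/26 1 62/13; 0 0 0 1]
M⁻¹ · (302/221, -1172/221, 876/1105)ᵀ = (-4, 3, 1/5)ᵀ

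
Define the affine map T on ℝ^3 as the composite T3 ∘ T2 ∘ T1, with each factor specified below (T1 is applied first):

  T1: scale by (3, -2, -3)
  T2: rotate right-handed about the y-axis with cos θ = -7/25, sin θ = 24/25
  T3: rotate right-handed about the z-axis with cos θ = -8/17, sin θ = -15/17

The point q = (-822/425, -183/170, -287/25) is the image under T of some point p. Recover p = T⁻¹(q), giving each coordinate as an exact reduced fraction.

p = (7/2, 3/5, -5/3)

T1 = [3 0 0 0; 0 -2 0 0; 0 0 -3 0; 0 0 0 1]
T2·T1 = [-21/25 0 -72/25 0; 0 -2 0 0; -72/25 0 21/25 0; 0 0 0 1]
T3·…·T1 = [168/425 -30/17 576/425 0; 63/85 16/17 216/85 0; -72/25 0 21/25 0; 0 0 0 1]
det M = 18; M⁻¹ = [56/1275 7/85 -8/25 0; -15/34 4/17 0 0; 64/425 24/85 7/75 0; 0 0 0 1]
M⁻¹ · (-822/425, -183/170, -287/25)ᵀ = (7/2, 3/5, -5/3)ᵀ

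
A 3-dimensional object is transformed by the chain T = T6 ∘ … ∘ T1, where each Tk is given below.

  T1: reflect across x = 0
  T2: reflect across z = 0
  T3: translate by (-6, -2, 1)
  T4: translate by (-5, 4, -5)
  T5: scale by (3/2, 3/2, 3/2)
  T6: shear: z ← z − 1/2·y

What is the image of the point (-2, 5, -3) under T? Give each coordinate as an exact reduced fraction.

T(p) = (-27/2, 21/2, -27/4)

T1 reflect across x = 0: (-2, 5, -3) → (2, 5, -3)
T2 reflect across z = 0: (2, 5, -3) → (2, 5, 3)
T3 translate by (-6, -2, 1): (2, 5, 3) → (-4, 3, 4)
T4 translate by (-5, 4, -5): (-4, 3, 4) → (-9, 7, -1)
T5 scale by (3/2, 3/2, 3/2): (-9, 7, -1) → (-27/2, 21/2, -3/2)
T6 shear: z ← z − 1/2·y: (-27/2, 21/2, -3/2) → (-27/2, 21/2, -27/4)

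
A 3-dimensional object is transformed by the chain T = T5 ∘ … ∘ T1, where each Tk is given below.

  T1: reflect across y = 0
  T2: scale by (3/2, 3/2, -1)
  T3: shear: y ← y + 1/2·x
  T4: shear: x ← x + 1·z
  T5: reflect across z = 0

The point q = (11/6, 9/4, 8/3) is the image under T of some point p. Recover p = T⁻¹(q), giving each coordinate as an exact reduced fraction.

T1 = [1 0 0 0; 0 -1 0 0; 0 0 1 0; 0 0 0 1]
T2·T1 = [3/2 0 0 0; 0 -3/2 0 0; 0 0 -1 0; 0 0 0 1]
T3·…·T1 = [3/2 0 0 0; 3/4 -3/2 0 0; 0 0 -1 0; 0 0 0 1]
T4·…·T1 = [3/2 0 -1 0; 3/4 -3/2 0 0; 0 0 -1 0; 0 0 0 1]
T5·…·T1 = [3/2 0 -1 0; 3/4 -3/2 0 0; 0 0 1 0; 0 0 0 1]
det M = -9/4; M⁻¹ = [2/3 0 2/3 0; 1/3 -2/3 1/3 0; 0 0 1 0; 0 0 0 1]
M⁻¹ · (11/6, 9/4, 8/3)ᵀ = (3, 0, 8/3)ᵀ

p = (3, 0, 8/3)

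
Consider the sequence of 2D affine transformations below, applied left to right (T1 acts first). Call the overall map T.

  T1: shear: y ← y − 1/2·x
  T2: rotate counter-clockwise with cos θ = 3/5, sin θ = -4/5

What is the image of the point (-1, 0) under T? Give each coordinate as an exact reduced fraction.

T(p) = (-1/5, 11/10)

T1 shear: y ← y − 1/2·x: (-1, 0) → (-1, 1/2)
T2 rotate counter-clockwise with cos θ = 3/5, sin θ = -4/5: (-1, 1/2) → (-1/5, 11/10)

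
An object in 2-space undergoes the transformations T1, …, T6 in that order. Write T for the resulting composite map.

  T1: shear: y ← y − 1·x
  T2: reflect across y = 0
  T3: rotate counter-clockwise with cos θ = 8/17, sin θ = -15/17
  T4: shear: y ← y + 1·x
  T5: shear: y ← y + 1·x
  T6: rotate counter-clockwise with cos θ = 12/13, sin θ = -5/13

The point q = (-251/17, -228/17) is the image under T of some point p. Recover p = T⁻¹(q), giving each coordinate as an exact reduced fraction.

T1 = [1 0 0; -1 1 0; 0 0 1]
T2·T1 = [1 0 0; 1 -1 0; 0 0 1]
T3·…·T1 = [23/17 -15/17 0; -7/17 -8/17 0; 0 0 1]
T4·…·T1 = [23/17 -15/17 0; 16/17 -23/17 0; 0 0 1]
T5·…·T1 = [23/17 -15/17 0; 39/17 -38/17 0; 0 0 1]
T6·…·T1 = [471/221 -370/221 0; 353/221 -381/221 0; 0 0 1]
det M = -1; M⁻¹ = [381/221 -370/221 0; 353/221 -471/221 0; 0 0 1]
M⁻¹ · (-251/17, -228/17)ᵀ = (-3, 5)ᵀ

p = (-3, 5)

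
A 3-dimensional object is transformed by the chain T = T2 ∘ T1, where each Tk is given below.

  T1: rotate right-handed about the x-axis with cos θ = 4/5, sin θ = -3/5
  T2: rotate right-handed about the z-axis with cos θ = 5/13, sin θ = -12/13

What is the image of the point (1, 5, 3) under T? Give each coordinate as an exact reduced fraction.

T1 rotate right-handed about the x-axis with cos θ = 4/5, sin θ = -3/5: (1, 5, 3) → (1, 29/5, -3/5)
T2 rotate right-handed about the z-axis with cos θ = 5/13, sin θ = -12/13: (1, 29/5, -3/5) → (373/65, 17/13, -3/5)

T(p) = (373/65, 17/13, -3/5)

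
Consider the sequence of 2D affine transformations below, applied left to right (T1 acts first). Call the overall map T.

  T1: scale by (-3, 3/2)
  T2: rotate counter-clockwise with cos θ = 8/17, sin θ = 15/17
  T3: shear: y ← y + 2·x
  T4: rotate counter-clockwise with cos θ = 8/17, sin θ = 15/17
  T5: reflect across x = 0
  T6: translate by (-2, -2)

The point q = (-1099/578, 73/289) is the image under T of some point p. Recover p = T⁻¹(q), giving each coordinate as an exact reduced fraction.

T1 = [-3 0 0; 0 3/2 0; 0 0 1]
T2·T1 = [-24/17 -45/34 0; -45/17 12/17 0; 0 0 1]
T3·…·T1 = [-24/17 -45/34 0; -93/17 -33/17 0; 0 0 1]
T4·…·T1 = [1203/289 315/289 0; -1104/289 -1203/578 0; 0 0 1]
T5·…·T1 = [-1203/289 -315/289 0; -1104/289 -1203/578 0; 0 0 1]
T6·…·T1 = [-1203/289 -315/289 -2; -1104/289 -1203/578 -2; 0 0 1]
det M = 9/2; M⁻¹ = [-401/867 70/289 -382/867; 736/867 -802/867 -44/289; 0 0 1]
M⁻¹ · (-1099/578, 73/289)ᵀ = (1/2, -2)ᵀ

p = (1/2, -2)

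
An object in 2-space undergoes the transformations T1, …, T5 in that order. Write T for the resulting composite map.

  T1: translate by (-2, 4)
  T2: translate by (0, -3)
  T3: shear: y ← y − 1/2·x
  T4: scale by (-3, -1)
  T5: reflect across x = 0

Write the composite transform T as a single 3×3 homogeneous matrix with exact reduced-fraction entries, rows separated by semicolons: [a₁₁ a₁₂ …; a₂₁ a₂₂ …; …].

T = [3 0 -6; 1/2 -1 -2; 0 0 1]

T1 = [1 0 -2; 0 1 4; 0 0 1]
T2·T1 = [1 0 -2; 0 1 1; 0 0 1]
T3·…·T1 = [1 0 -2; -1/2 1 2; 0 0 1]
T4·…·T1 = [-3 0 6; 1/2 -1 -2; 0 0 1]
T5·…·T1 = [3 0 -6; 1/2 -1 -2; 0 0 1]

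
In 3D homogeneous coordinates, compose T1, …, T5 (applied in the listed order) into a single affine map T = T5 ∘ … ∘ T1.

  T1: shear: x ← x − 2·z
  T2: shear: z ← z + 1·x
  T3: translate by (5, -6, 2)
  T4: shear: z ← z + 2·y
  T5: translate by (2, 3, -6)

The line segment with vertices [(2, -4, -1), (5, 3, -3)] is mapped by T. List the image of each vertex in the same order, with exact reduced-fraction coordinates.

T1 shear: x ← x − 2·z: (2, -4, -1) → (4, -4, -1); (5, 3, -3) → (11, 3, -3)
T2 shear: z ← z + 1·x: (4, -4, -1) → (4, -4, 3); (11, 3, -3) → (11, 3, 8)
T3 translate by (5, -6, 2): (4, -4, 3) → (9, -10, 5); (11, 3, 8) → (16, -3, 10)
T4 shear: z ← z + 2·y: (9, -10, 5) → (9, -10, -15); (16, -3, 10) → (16, -3, 4)
T5 translate by (2, 3, -6): (9, -10, -15) → (11, -7, -21); (16, -3, 4) → (18, 0, -2)

image vertices: (11, -7, -21), (18, 0, -2)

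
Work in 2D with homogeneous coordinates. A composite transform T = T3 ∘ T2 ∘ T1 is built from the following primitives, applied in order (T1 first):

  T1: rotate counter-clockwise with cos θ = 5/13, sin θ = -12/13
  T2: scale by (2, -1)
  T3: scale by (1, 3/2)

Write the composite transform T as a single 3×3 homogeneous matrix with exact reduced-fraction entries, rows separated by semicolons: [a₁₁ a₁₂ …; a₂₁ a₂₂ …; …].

T = [10/13 24/13 0; 18/13 -15/26 0; 0 0 1]

T1 = [5/13 12/13 0; -12/13 5/13 0; 0 0 1]
T2·T1 = [10/13 24/13 0; 12/13 -5/13 0; 0 0 1]
T3·…·T1 = [10/13 24/13 0; 18/13 -15/26 0; 0 0 1]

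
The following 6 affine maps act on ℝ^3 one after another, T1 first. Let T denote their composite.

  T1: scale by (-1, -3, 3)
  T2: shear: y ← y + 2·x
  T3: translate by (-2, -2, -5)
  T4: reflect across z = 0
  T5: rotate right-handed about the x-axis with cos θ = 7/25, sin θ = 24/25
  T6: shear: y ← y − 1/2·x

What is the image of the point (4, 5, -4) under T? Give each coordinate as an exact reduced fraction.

T(p) = (-6, -508/25, -481/25)

T1 scale by (-1, -3, 3): (4, 5, -4) → (-4, -15, -12)
T2 shear: y ← y + 2·x: (-4, -15, -12) → (-4, -23, -12)
T3 translate by (-2, -2, -5): (-4, -23, -12) → (-6, -25, -17)
T4 reflect across z = 0: (-6, -25, -17) → (-6, -25, 17)
T5 rotate right-handed about the x-axis with cos θ = 7/25, sin θ = 24/25: (-6, -25, 17) → (-6, -583/25, -481/25)
T6 shear: y ← y − 1/2·x: (-6, -583/25, -481/25) → (-6, -508/25, -481/25)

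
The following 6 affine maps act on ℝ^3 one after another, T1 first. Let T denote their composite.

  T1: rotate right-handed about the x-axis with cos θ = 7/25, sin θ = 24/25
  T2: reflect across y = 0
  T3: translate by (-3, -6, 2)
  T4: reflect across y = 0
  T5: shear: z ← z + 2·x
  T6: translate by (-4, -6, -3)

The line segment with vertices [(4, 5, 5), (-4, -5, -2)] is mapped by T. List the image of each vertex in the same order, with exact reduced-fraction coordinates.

T1 rotate right-handed about the x-axis with cos θ = 7/25, sin θ = 24/25: (4, 5, 5) → (4, -17/5, 31/5); (-4, -5, -2) → (-4, 13/25, -134/25)
T2 reflect across y = 0: (4, -17/5, 31/5) → (4, 17/5, 31/5); (-4, 13/25, -134/25) → (-4, -13/25, -134/25)
T3 translate by (-3, -6, 2): (4, 17/5, 31/5) → (1, -13/5, 41/5); (-4, -13/25, -134/25) → (-7, -163/25, -84/25)
T4 reflect across y = 0: (1, -13/5, 41/5) → (1, 13/5, 41/5); (-7, -163/25, -84/25) → (-7, 163/25, -84/25)
T5 shear: z ← z + 2·x: (1, 13/5, 41/5) → (1, 13/5, 51/5); (-7, 163/25, -84/25) → (-7, 163/25, -434/25)
T6 translate by (-4, -6, -3): (1, 13/5, 51/5) → (-3, -17/5, 36/5); (-7, 163/25, -434/25) → (-11, 13/25, -509/25)

image vertices: (-3, -17/5, 36/5), (-11, 13/25, -509/25)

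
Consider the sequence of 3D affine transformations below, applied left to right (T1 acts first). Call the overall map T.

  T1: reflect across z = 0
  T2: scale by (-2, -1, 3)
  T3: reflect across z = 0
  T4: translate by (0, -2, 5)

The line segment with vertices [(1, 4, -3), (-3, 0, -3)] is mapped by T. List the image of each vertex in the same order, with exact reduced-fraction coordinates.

image vertices: (-2, -6, -4), (6, -2, -4)

T1 reflect across z = 0: (1, 4, -3) → (1, 4, 3); (-3, 0, -3) → (-3, 0, 3)
T2 scale by (-2, -1, 3): (1, 4, 3) → (-2, -4, 9); (-3, 0, 3) → (6, 0, 9)
T3 reflect across z = 0: (-2, -4, 9) → (-2, -4, -9); (6, 0, 9) → (6, 0, -9)
T4 translate by (0, -2, 5): (-2, -4, -9) → (-2, -6, -4); (6, 0, -9) → (6, -2, -4)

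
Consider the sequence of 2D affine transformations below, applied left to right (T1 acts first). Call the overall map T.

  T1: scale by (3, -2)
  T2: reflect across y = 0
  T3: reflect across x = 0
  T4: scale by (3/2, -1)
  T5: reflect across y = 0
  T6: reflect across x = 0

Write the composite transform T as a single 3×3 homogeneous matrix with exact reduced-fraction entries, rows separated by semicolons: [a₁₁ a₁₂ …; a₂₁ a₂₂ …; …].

T = [9/2 0 0; 0 2 0; 0 0 1]

T1 = [3 0 0; 0 -2 0; 0 0 1]
T2·T1 = [3 0 0; 0 2 0; 0 0 1]
T3·…·T1 = [-3 0 0; 0 2 0; 0 0 1]
T4·…·T1 = [-9/2 0 0; 0 -2 0; 0 0 1]
T5·…·T1 = [-9/2 0 0; 0 2 0; 0 0 1]
T6·…·T1 = [9/2 0 0; 0 2 0; 0 0 1]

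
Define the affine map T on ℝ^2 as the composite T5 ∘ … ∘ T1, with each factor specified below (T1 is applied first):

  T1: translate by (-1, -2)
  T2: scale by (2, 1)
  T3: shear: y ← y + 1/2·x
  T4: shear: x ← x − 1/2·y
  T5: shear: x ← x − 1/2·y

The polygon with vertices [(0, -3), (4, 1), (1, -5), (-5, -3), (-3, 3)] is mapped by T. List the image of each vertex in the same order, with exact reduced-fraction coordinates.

image vertices: (4, -6), (4, 2), (7, -7), (-1, -11), (-5, -3)

T1 translate by (-1, -2): (0, -3) → (-1, -5); (4, 1) → (3, -1); (1, -5) → (0, -7); (-5, -3) → (-6, -5); (-3, 3) → (-4, 1)
T2 scale by (2, 1): (-1, -5) → (-2, -5); (3, -1) → (6, -1); (0, -7) → (0, -7); (-6, -5) → (-12, -5); (-4, 1) → (-8, 1)
T3 shear: y ← y + 1/2·x: (-2, -5) → (-2, -6); (6, -1) → (6, 2); (0, -7) → (0, -7); (-12, -5) → (-12, -11); (-8, 1) → (-8, -3)
T4 shear: x ← x − 1/2·y: (-2, -6) → (1, -6); (6, 2) → (5, 2); (0, -7) → (7/2, -7); (-12, -11) → (-13/2, -11); (-8, -3) → (-13/2, -3)
T5 shear: x ← x − 1/2·y: (1, -6) → (4, -6); (5, 2) → (4, 2); (7/2, -7) → (7, -7); (-13/2, -11) → (-1, -11); (-13/2, -3) → (-5, -3)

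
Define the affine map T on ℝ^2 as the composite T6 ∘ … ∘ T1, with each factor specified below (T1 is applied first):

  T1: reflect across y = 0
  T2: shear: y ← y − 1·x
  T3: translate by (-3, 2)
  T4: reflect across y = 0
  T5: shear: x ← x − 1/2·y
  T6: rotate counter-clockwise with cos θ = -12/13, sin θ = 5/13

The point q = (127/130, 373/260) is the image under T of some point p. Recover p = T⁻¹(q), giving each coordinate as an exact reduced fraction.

T1 = [1 0 0; 0 -1 0; 0 0 1]
T2·T1 = [1 0 0; -1 -1 0; 0 0 1]
T3·…·T1 = [1 0 -3; -1 -1 2; 0 0 1]
T4·…·T1 = [1 0 -3; 1 1 -2; 0 0 1]
T5·…·T1 = [1/2 -1/2 -2; 1 1 -2; 0 0 1]
T6·…·T1 = [-11/13 1/13 34/13; -19/26 -29/26 14/13; 0 0 1]
det M = 1; M⁻¹ = [-29/26 -1/13 3; 19/26 -11/13 -1; 0 0 1]
M⁻¹ · (127/130, 373/260)ᵀ = (9/5, -3/2)ᵀ

p = (9/5, -3/2)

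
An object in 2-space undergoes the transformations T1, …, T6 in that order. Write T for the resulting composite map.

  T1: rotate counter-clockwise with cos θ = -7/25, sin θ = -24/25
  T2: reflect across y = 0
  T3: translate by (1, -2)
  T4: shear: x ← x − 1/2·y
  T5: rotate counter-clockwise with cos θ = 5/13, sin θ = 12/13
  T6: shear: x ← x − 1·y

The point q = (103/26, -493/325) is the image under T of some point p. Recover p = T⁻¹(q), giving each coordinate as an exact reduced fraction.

p = (0, -3)

T1 = [-7/25 24/25 0; -24/25 -7/25 0; 0 0 1]
T2·T1 = [-7/25 24/25 0; 24/25 7/25 0; 0 0 1]
T3·…·T1 = [-7/25 24/25 1; 24/25 7/25 -2; 0 0 1]
T4·…·T1 = [-19/25 41/50 2; 24/25 7/25 -2; 0 0 1]
T5·…·T1 = [-383/325 37/650 34/13; -108/325 281/325 14/13; 0 0 1]
T6·…·T1 = [-11/13 -21/26 20/13; -108/325 281/325 14/13; 0 0 1]
det M = -1; M⁻¹ = [-281/325 -21/26 11/5; -108/325 11/13 -2/5; 0 0 1]
M⁻¹ · (103/26, -493/325)ᵀ = (0, -3)ᵀ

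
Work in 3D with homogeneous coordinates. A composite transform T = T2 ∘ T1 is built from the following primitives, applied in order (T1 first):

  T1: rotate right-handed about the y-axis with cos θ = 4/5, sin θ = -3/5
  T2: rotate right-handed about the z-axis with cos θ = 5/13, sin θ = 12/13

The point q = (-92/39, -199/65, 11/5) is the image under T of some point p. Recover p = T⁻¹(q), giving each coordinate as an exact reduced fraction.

p = (-5/3, 1, 4)

T1 = [4/5 0 -3/5 0; 0 1 0 0; 3/5 0 4/5 0; 0 0 0 1]
T2·T1 = [4/13 -12/13 -3/13 0; 48/65 5/13 -36/65 0; 3/5 0 4/5 0; 0 0 0 1]
det M = 1; M⁻¹ = [4/13 48/65 3/5 0; -12/13 5/13 0 0; -3/13 -36/65 4/5 0; 0 0 0 1]
M⁻¹ · (-92/39, -199/65, 11/5)ᵀ = (-5/3, 1, 4)ᵀ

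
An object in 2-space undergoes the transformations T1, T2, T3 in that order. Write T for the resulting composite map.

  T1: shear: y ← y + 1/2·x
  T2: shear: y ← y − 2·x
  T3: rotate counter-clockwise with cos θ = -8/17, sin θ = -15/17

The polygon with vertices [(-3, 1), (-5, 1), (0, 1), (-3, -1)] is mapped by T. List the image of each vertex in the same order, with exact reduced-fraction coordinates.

image vertices: (213/34, 1/17), (335/34, 7/17), (15/17, -8/17), (9/2, 1)

T1 shear: y ← y + 1/2·x: (-3, 1) → (-3, -1/2); (-5, 1) → (-5, -3/2); (0, 1) → (0, 1); (-3, -1) → (-3, -5/2)
T2 shear: y ← y − 2·x: (-3, -1/2) → (-3, 11/2); (-5, -3/2) → (-5, 17/2); (0, 1) → (0, 1); (-3, -5/2) → (-3, 7/2)
T3 rotate counter-clockwise with cos θ = -8/17, sin θ = -15/17: (-3, 11/2) → (213/34, 1/17); (-5, 17/2) → (335/34, 7/17); (0, 1) → (15/17, -8/17); (-3, 7/2) → (9/2, 1)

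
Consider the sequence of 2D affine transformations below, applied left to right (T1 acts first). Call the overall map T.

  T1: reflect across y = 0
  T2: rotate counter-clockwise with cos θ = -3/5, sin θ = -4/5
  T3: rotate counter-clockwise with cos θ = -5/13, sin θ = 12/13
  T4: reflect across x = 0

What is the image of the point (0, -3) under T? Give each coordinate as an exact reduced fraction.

T1 reflect across y = 0: (0, -3) → (0, 3)
T2 rotate counter-clockwise with cos θ = -3/5, sin θ = -4/5: (0, 3) → (12/5, -9/5)
T3 rotate counter-clockwise with cos θ = -5/13, sin θ = 12/13: (12/5, -9/5) → (48/65, 189/65)
T4 reflect across x = 0: (48/65, 189/65) → (-48/65, 189/65)

T(p) = (-48/65, 189/65)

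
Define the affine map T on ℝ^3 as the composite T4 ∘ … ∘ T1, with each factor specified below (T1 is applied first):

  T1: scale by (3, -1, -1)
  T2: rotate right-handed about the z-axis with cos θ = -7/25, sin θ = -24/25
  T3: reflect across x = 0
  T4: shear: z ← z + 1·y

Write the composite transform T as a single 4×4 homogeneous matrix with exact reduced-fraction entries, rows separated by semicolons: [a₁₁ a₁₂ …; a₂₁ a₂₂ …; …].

T1 = [3 0 0 0; 0 -1 0 0; 0 0 -1 0; 0 0 0 1]
T2·T1 = [-21/25 -24/25 0 0; -72/25 7/25 0 0; 0 0 -1 0; 0 0 0 1]
T3·…·T1 = [21/25 24/25 0 0; -72/25 7/25 0 0; 0 0 -1 0; 0 0 0 1]
T4·…·T1 = [21/25 24/25 0 0; -72/25 7/25 0 0; -72/25 7/25 -1 0; 0 0 0 1]

T = [21/25 24/25 0 0; -72/25 7/25 0 0; -72/25 7/25 -1 0; 0 0 0 1]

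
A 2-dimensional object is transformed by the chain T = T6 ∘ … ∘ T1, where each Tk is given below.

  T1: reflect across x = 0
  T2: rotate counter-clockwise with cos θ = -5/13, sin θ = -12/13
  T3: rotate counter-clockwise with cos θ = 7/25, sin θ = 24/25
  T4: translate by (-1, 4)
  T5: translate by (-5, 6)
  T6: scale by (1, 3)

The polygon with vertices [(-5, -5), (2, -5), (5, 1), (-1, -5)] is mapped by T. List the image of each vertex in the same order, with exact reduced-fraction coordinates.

T1 reflect across x = 0: (-5, -5) → (5, -5); (2, -5) → (-2, -5); (5, 1) → (-5, 1); (-1, -5) → (1, -5)
T2 rotate counter-clockwise with cos θ = -5/13, sin θ = -12/13: (5, -5) → (-85/13, -35/13); (-2, -5) → (-50/13, 49/13); (-5, 1) → (37/13, 55/13); (1, -5) → (-5, 1)
T3 rotate counter-clockwise with cos θ = 7/25, sin θ = 24/25: (-85/13, -35/13) → (49/65, -457/65); (-50/13, 49/13) → (-1526/325, -857/325); (37/13, 55/13) → (-1061/325, 1273/325); (-5, 1) → (-59/25, -113/25)
T4 translate by (-1, 4): (49/65, -457/65) → (-16/65, -197/65); (-1526/325, -857/325) → (-1851/325, 443/325); (-1061/325, 1273/325) → (-1386/325, 2573/325); (-59/25, -113/25) → (-84/25, -13/25)
T5 translate by (-5, 6): (-16/65, -197/65) → (-341/65, 193/65); (-1851/325, 443/325) → (-3476/325, 2393/325); (-1386/325, 2573/325) → (-3011/325, 4523/325); (-84/25, -13/25) → (-209/25, 137/25)
T6 scale by (1, 3): (-341/65, 193/65) → (-341/65, 579/65); (-3476/325, 2393/325) → (-3476/325, 7179/325); (-3011/325, 4523/325) → (-3011/325, 13569/325); (-209/25, 137/25) → (-209/25, 411/25)

image vertices: (-341/65, 579/65), (-3476/325, 7179/325), (-3011/325, 13569/325), (-209/25, 411/25)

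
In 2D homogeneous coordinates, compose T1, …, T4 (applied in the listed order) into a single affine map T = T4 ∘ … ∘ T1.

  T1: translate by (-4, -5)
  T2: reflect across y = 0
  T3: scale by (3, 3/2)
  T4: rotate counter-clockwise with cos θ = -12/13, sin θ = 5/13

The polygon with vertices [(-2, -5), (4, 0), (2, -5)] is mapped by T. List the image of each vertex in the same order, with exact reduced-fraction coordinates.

image vertices: (141/13, -270/13), (-75/26, -90/13), (-3/13, -210/13)

T1 translate by (-4, -5): (-2, -5) → (-6, -10); (4, 0) → (0, -5); (2, -5) → (-2, -10)
T2 reflect across y = 0: (-6, -10) → (-6, 10); (0, -5) → (0, 5); (-2, -10) → (-2, 10)
T3 scale by (3, 3/2): (-6, 10) → (-18, 15); (0, 5) → (0, 15/2); (-2, 10) → (-6, 15)
T4 rotate counter-clockwise with cos θ = -12/13, sin θ = 5/13: (-18, 15) → (141/13, -270/13); (0, 15/2) → (-75/26, -90/13); (-6, 15) → (-3/13, -210/13)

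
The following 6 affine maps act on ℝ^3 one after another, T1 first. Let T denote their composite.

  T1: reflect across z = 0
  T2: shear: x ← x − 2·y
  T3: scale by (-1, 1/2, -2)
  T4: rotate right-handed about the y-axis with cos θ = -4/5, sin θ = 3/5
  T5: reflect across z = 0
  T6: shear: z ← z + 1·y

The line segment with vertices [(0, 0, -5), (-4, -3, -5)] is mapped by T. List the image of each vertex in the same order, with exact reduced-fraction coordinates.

image vertices: (-6, 0, -8), (-22/5, -3/2, -107/10)

T1 reflect across z = 0: (0, 0, -5) → (0, 0, 5); (-4, -3, -5) → (-4, -3, 5)
T2 shear: x ← x − 2·y: (0, 0, 5) → (0, 0, 5); (-4, -3, 5) → (2, -3, 5)
T3 scale by (-1, 1/2, -2): (0, 0, 5) → (0, 0, -10); (2, -3, 5) → (-2, -3/2, -10)
T4 rotate right-handed about the y-axis with cos θ = -4/5, sin θ = 3/5: (0, 0, -10) → (-6, 0, 8); (-2, -3/2, -10) → (-22/5, -3/2, 46/5)
T5 reflect across z = 0: (-6, 0, 8) → (-6, 0, -8); (-22/5, -3/2, 46/5) → (-22/5, -3/2, -46/5)
T6 shear: z ← z + 1·y: (-6, 0, -8) → (-6, 0, -8); (-22/5, -3/2, -46/5) → (-22/5, -3/2, -107/10)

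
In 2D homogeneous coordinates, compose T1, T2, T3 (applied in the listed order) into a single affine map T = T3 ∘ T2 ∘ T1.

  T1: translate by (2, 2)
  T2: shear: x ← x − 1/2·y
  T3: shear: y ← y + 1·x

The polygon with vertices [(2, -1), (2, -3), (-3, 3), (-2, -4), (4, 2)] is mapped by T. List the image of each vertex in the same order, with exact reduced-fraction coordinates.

image vertices: (7/2, 9/2), (9/2, 7/2), (-7/2, 3/2), (1, -1), (4, 8)

T1 translate by (2, 2): (2, -1) → (4, 1); (2, -3) → (4, -1); (-3, 3) → (-1, 5); (-2, -4) → (0, -2); (4, 2) → (6, 4)
T2 shear: x ← x − 1/2·y: (4, 1) → (7/2, 1); (4, -1) → (9/2, -1); (-1, 5) → (-7/2, 5); (0, -2) → (1, -2); (6, 4) → (4, 4)
T3 shear: y ← y + 1·x: (7/2, 1) → (7/2, 9/2); (9/2, -1) → (9/2, 7/2); (-7/2, 5) → (-7/2, 3/2); (1, -2) → (1, -1); (4, 4) → (4, 8)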